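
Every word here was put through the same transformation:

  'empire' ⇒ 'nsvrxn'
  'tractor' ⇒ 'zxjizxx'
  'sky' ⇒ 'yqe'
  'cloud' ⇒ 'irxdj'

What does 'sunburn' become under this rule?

ydthdxt

The shift depends on letter class: consonant m→s is +6, but vowel e→n is +9. The rule splits by letter class: vowels +9, consonants +6.
For sunburn: s(cons)+6=y, u(vowel)+9=d, n(cons)+6=t, b(cons)+6=h, u(vowel)+9=d, r(cons)+6=x, n(cons)+6=t.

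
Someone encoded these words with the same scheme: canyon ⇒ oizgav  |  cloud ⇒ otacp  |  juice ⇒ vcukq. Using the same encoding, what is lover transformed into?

xwhmd

Shifts by position in canyon: pos 0: c→o (+12), pos 1: a→i (+8), pos 2: n→z (+12), pos 3: y→g (+8) — repeating every 2. The shifts repeat in a cycle of length 2: positions 0,1,… shift by +12, +8, then the pattern repeats.
For lover: l+12=x, o+8=w, v+12=h, e+8=m, r+12=d.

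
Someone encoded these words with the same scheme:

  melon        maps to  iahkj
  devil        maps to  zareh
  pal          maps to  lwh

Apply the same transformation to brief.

xneab

Compare letters: m→i is +22, e→a is +22, l→h is +22 — a constant shift. This is a Caesar cipher with shift 22.
Applying it to brief: b+22=x, r+22=n, i+22=e, e+22=a, f+22=b.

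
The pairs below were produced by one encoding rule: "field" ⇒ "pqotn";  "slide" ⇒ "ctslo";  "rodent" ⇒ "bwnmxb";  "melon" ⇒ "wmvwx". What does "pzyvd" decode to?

Shifts by position in field: pos 0: f→p (+10), pos 1: i→q (+8), pos 2: e→o (+10), pos 3: l→t (+8) — repeating every 2. It's a Vigenère-style cipher with numeric key [10,8]: position i shifts by key[i mod 2].
Reversing it on pzyvd: p−10=f, z−8=r, y−10=o, v−8=n, d−10=t.

front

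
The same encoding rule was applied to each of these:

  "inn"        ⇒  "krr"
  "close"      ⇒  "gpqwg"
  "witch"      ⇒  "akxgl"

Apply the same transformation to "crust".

Vowels shift forward by 2 and consonants shift forward by 4.
On crust: c(cons)+4=g, r(cons)+4=v, u(vowel)+2=w, s(cons)+4=w, t(cons)+4=x.

gvwwx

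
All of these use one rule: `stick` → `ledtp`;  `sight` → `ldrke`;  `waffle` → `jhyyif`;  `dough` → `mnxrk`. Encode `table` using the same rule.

ehaif

This is an affine cipher: with a=0,…,z=25, each position x becomes (19x+7) mod 26.
For table: t(19)→19·19+7≡4=e; a(0)→19·0+7≡7=h; b(1)→19·1+7≡0=a; l(11)→19·11+7≡8=i; e(4)→19·4+7≡5=f (all mod 26).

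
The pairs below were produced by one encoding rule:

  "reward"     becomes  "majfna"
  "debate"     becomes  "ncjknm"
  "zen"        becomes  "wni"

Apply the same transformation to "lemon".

wxvnu

The output letters match the input read backwards, each shifted +9: reward reversed is drawer. The word is reversed, then every letter is shifted forward by 9.
Applying it to lemon: reverse → nomel; then shift: n+9=w, o+9=x, m+9=v, e+9=n, l+9=u.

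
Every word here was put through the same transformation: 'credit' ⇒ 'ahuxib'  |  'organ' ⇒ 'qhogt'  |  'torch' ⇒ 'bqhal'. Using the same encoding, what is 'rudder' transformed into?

c(2)→a(0) and r(17)→h(7) fit y≡23x+6 (mod 26); the inverse of 23 mod 26 is 17. This is an affine cipher: with a=0,…,z=25, each position x becomes (23x+6) mod 26.
For rudder: r(17)→23·17+6≡7=h; u(20)→23·20+6≡24=y; d(3)→23·3+6≡23=x; d(3)→23·3+6≡23=x; e(4)→23·4+6≡20=u; r(17)→23·17+6≡7=h (all mod 26).

hyxxuh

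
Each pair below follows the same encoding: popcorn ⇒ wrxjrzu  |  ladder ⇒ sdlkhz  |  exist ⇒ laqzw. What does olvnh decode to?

A repeating key of period 3 is used — shifts +7, +3, +8 over and over.
Undoing it on olvnh: o−7=h, l−3=i, v−8=n, n−7=g, h−3=e.

hinge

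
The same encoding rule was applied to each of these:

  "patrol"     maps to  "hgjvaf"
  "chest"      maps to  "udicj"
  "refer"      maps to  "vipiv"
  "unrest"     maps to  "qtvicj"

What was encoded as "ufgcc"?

class

Treating letters as 0–25, the rule is x ↦ 7x + 6 (mod 26).
Decoding ufgcc: u(20)→15·(20−6)≡2=c; f(5)→15·(5−6)≡11=l; g(6)→15·(6−6)≡0=a; c(2)→15·(2−6)≡18=s; c(2)→15·(2−6)≡18=s (all mod 26).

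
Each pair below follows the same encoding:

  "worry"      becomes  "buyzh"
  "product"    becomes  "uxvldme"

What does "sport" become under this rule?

xvvzc

Letter i (0-indexed) is shifted by i+5, so successive shifts are 5, 6, 7, ….
Applying it to sport: s+5=x, p+6=v, o+7=v, r+8=z, t+9=c.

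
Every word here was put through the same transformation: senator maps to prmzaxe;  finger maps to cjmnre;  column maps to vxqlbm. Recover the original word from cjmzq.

s(18)→p(15) and e(4)→r(17) fit y≡11x+25 (mod 26); the inverse of 11 mod 26 is 19. Treating letters as 0–25, the rule is x ↦ 11x + 25 (mod 26).
Decoding cjmzq: c(2)→19·(2−25)≡5=f; j(9)→19·(9−25)≡8=i; m(12)→19·(12−25)≡13=n; z(25)→19·(25−25)≡0=a; q(16)→19·(16−25)≡11=l (all mod 26).

final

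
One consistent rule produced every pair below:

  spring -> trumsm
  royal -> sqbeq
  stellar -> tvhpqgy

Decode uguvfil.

terrace

Letter i (0-indexed) is shifted by i+1, so successive shifts are 1, 2, 3, ….
Reversing it on uguvfil: u−1=t, g−2=e, u−3=r, v−4=r, f−5=a, i−6=c, l−7=e.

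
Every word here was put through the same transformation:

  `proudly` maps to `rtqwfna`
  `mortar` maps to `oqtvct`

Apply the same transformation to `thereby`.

Compare letters: p→r is +2, r→t is +2, o→q is +2 — a constant shift. This is a Caesar cipher with shift 2.
Applying it to thereby: t+2=v, h+2=j, e+2=g, r+2=t, e+2=g, b+2=d, y+2=a.

vjgtgda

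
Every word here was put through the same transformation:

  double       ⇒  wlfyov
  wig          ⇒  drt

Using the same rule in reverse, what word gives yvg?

bet

This is the alphabet-reversal cipher (Atbash): a becomes z, b becomes y, etc.
Undoing it on yvg: y↔b, v↔e, g↔t.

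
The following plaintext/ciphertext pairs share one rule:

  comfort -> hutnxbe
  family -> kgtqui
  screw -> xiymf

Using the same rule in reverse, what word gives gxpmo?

brief

In comfort: c→h is +5, o→u is +6, m→t is +7, f→n is +8 — the shift increases by 1 each position. Each letter shifts forward by (position + 5), i.e. 5, 6, 7, … — the shift grows by one for each successive letter.
Undoing it on gxpmo: g−5=b, x−6=r, p−7=i, m−8=e, o−9=f.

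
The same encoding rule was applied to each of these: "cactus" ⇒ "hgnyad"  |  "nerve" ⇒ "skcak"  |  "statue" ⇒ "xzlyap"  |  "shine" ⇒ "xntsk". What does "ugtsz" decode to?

paint

A repeating key of period 3 is used — shifts +5, +6, +11 over and over.
Decoding ugtsz: u−5=p, g−6=a, t−11=i, s−5=n, z−6=t.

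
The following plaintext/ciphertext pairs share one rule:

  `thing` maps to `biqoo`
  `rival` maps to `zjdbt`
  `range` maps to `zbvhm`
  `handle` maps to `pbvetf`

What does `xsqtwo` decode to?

prison

Shifts by position in thing: pos 0: t→b (+8), pos 1: h→i (+1), pos 2: i→q (+8), pos 3: n→o (+1) — repeating every 2. A repeating key of period 2 is used — shifts +8, +1 over and over.
Undoing it on xsqtwo: x−8=p, s−1=r, q−8=i, t−1=s, w−8=o, o−1=n.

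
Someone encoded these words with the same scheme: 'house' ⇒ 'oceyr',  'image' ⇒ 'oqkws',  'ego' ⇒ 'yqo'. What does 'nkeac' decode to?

The output letters match the input read backwards, each shifted +10: house reversed is esuoh. Two steps: reverse the string, then apply a Caesar shift of +10.
Reversing it on nkeac: shift back: n−10=d, k−10=a, e−10=u, a−10=q, c−10=s → dauqs; then reverse → squad.

squad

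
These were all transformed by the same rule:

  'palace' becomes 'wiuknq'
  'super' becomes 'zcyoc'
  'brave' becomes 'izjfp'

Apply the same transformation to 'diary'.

In palace: p→w is +7, a→i is +8, l→u is +9, a→k is +10 — the shift increases by 1 each position. Letter i (0-indexed) is shifted by i+7, so successive shifts are 7, 8, 9, ….
Applying it to diary: d+7=k, i+8=q, a+9=j, r+10=b, y+11=j.

kqjbj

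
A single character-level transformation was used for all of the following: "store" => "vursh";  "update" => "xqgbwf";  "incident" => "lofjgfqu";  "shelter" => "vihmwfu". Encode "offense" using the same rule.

rgifqth

Shifts by position in store: pos 0: s→v (+3), pos 1: t→u (+1), pos 2: o→r (+3), pos 3: r→s (+1) — repeating every 2. The shifts repeat in a cycle of length 2: positions 0,1,… shift by +3, +1, then the pattern repeats.
For offense: o+3=r, f+1=g, f+3=i, e+1=f, n+3=q, s+1=t, e+3=h.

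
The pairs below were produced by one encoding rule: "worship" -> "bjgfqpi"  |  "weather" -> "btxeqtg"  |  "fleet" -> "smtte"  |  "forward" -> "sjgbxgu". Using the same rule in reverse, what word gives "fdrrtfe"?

suggest

w(22)→b(1) and o(14)→j(9) fit y≡25x+23 (mod 26); the inverse of 25 mod 26 is 25. This is an affine cipher: with a=0,…,z=25, each position x becomes (25x+23) mod 26.
Decoding fdrrtfe: f(5)→25·(5−23)≡18=s; d(3)→25·(3−23)≡20=u; r(17)→25·(17−23)≡6=g; r(17)→25·(17−23)≡6=g; t(19)→25·(19−23)≡4=e; f(5)→25·(5−23)≡18=s; e(4)→25·(4−23)≡19=t (all mod 26).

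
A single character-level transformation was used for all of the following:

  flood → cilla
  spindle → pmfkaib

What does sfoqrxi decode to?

Compare letters: f→c is +23, l→i is +23, o→l is +23 — a constant shift. This is a Caesar cipher with shift 23.
Decoding sfoqrxi: s−23=v, f−23=i, o−23=r, q−23=t, r−23=u, x−23=a, i−23=l.

virtual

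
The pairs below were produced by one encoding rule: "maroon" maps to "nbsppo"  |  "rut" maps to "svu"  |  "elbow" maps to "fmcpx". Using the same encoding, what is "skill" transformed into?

It's a constant shift of +1 (ROT1).
Applying it to skill: s+1=t, k+1=l, i+1=j, l+1=m, l+1=m.

tljmm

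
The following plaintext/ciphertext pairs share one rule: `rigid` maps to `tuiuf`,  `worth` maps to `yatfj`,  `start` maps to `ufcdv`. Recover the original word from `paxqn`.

novel

Shifts by position in rigid: pos 0: r→t (+2), pos 1: i→u (+12), pos 2: g→i (+2), pos 3: i→u (+12) — repeating every 2. It's a Vigenère-style cipher with numeric key [2,12]: position i shifts by key[i mod 2].
Undoing it on paxqn: p−2=n, a−12=o, x−2=v, q−12=e, n−2=l.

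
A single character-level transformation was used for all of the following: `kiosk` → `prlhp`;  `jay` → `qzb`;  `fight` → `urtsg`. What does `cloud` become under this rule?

Each pair mirrors across the alphabet (k↔p, i↔r, o↔l): positions sum to 25. This is the alphabet-reversal cipher (Atbash): a becomes z, b becomes y, etc.
On cloud: c↔x, l↔o, o↔l, u↔f, d↔w.

xolfw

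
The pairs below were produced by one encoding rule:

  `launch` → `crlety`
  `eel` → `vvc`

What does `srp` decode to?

Compare letters: l→c is +17, a→r is +17, u→l is +17 — a constant shift. Every letter moves 17 places later in the alphabet, wrapping around z→a.
Reversing it on srp: s−17=b, r−17=a, p−17=y.

bay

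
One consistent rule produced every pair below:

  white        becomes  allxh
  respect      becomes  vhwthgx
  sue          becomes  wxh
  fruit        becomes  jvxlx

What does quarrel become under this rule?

uxdvvhp

Two shifts are in play — +3 for a/e/i/o/u, +4 for every other letter.
On quarrel: q(cons)+4=u, u(vowel)+3=x, a(vowel)+3=d, r(cons)+4=v, r(cons)+4=v, e(vowel)+3=h, l(cons)+4=p.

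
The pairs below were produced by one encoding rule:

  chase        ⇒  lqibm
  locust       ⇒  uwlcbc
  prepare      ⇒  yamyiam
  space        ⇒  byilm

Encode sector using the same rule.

The shift depends on letter class: consonant c→l is +9, but vowel a→i is +8. Two shifts are in play — +8 for a/e/i/o/u, +9 for every other letter.
On sector: s(cons)+9=b, e(vowel)+8=m, c(cons)+9=l, t(cons)+9=c, o(vowel)+8=w, r(cons)+9=a.

bmlcwa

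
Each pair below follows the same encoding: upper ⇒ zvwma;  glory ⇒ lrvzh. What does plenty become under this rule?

Each letter shifts forward by (position + 5), i.e. 5, 6, 7, … — the shift grows by one for each successive letter.
For plenty: p+5=u, l+6=r, e+7=l, n+8=v, t+9=c, y+10=i.

urlvci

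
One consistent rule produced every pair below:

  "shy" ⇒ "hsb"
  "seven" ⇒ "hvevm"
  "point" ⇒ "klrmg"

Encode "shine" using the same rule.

hsrmv

Letters are reflected about the middle of the alphabet (position → 25−position): Atbash.
For shine: s↔h, h↔s, i↔r, n↔m, e↔v.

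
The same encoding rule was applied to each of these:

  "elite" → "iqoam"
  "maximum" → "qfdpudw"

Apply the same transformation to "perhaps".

In elite: e→i is +4, l→q is +5, i→o is +6, t→a is +7 — the shift increases by 1 each position. Letter i (0-indexed) is shifted by i+4, so successive shifts are 4, 5, 6, ….
On perhaps: p+4=t, e+5=j, r+6=x, h+7=o, a+8=i, p+9=y, s+10=c.

tjxoiyc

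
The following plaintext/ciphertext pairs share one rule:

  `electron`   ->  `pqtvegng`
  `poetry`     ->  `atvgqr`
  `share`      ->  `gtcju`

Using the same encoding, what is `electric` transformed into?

The output letters match the input read backwards, each shifted +2: electron reversed is nortcele. Two steps: reverse the string, then apply a Caesar shift of +2.
For electric: reverse → cirtcele; then shift: c+2=e, i+2=k, r+2=t, t+2=v, c+2=e, e+2=g, l+2=n, e+2=g.

ektvegng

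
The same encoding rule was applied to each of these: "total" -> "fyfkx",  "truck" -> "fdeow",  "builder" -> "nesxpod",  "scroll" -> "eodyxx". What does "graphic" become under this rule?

sdkbtso

Vowels shift forward by 10 and consonants shift forward by 12.
On graphic: g(cons)+12=s, r(cons)+12=d, a(vowel)+10=k, p(cons)+12=b, h(cons)+12=t, i(vowel)+10=s, c(cons)+12=o.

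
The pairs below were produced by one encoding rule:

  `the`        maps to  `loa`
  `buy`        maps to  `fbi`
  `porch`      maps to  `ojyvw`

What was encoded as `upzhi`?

The word is reversed, then every letter is shifted forward by 7.
Undoing it on upzhi: shift back: u−7=n, p−7=i, z−7=s, h−7=a, i−7=b → nisab; then reverse → basin.

basin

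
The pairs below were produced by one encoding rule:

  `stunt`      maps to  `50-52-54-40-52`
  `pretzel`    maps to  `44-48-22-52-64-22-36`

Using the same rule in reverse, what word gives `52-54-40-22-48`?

With a=1..z=26, the number is 2·pos + 12.
Decoding 52-54-40-22-48: 52→(52−12)÷2=20=t, 54→(54−12)÷2=21=u, 40→(40−12)÷2=14=n, 22→(22−12)÷2=5=e, 48→(48−12)÷2=18=r.

tuner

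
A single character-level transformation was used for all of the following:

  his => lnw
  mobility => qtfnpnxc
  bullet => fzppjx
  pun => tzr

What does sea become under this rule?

The shift depends on letter class: consonant h→l is +4, but vowel i→n is +5. Vowels shift forward by 5 and consonants shift forward by 4.
On sea: s(cons)+4=w, e(vowel)+5=j, a(vowel)+5=f.

wjf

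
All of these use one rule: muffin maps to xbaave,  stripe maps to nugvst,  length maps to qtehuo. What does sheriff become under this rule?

m(12)→x(23) and u(20)→b(1) fit y≡7x+17 (mod 26); the inverse of 7 mod 26 is 15. This is an affine cipher: with a=0,…,z=25, each position x becomes (7x+17) mod 26.
For sheriff: s(18)→7·18+17≡13=n; h(7)→7·7+17≡14=o; e(4)→7·4+17≡19=t; r(17)→7·17+17≡6=g; i(8)→7·8+17≡21=v; f(5)→7·5+17≡0=a; f(5)→7·5+17≡0=a (all mod 26).

notgvaa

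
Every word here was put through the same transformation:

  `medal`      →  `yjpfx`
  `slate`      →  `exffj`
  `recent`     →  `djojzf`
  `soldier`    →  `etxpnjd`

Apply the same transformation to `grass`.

sdfee

The shift depends on letter class: consonant m→y is +12, but vowel e→j is +5. Two shifts are in play — +5 for a/e/i/o/u, +12 for every other letter.
On grass: g(cons)+12=s, r(cons)+12=d, a(vowel)+5=f, s(cons)+12=e, s(cons)+12=e.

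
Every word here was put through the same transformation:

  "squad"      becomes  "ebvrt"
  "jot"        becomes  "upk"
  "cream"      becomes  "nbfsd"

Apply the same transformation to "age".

The word is reversed, then every letter is shifted forward by 1.
For age: reverse → ega; then shift: e+1=f, g+1=h, a+1=b.

fhb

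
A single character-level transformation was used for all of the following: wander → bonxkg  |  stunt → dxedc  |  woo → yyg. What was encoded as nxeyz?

The output letters match the input read backwards, each shifted +10: wander reversed is rednaw. Read the word backwards and shift each letter +10.
Undoing it on nxeyz: shift back: n−10=d, x−10=n, e−10=u, y−10=o, z−10=p → dnuop; then reverse → pound.

pound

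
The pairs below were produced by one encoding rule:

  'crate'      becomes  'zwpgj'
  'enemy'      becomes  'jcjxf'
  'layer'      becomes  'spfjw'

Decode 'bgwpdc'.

c(2)→z(25) and r(17)→w(22) fit y≡5x+15 (mod 26); the inverse of 5 mod 26 is 21. Treating letters as 0–25, the rule is x ↦ 5x + 15 (mod 26).
Decoding bgwpdc: b(1)→21·(1−15)≡18=s; g(6)→21·(6−15)≡19=t; w(22)→21·(22−15)≡17=r; p(15)→21·(15−15)≡0=a; d(3)→21·(3−15)≡8=i; c(2)→21·(2−15)≡13=n (all mod 26).

strain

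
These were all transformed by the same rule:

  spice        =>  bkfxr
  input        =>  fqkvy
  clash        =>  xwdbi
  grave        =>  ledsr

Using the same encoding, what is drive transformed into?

This is an affine cipher: with a=0,…,z=25, each position x becomes (23x+3) mod 26.
Applying it to drive: d(3)→23·3+3≡20=u; r(17)→23·17+3≡4=e; i(8)→23·8+3≡5=f; v(21)→23·21+3≡18=s; e(4)→23·4+3≡17=r (all mod 26).

uefsr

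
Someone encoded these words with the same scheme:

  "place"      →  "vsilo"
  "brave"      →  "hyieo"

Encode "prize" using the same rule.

vyqio

In place: p→v is +6, l→s is +7, a→i is +8, c→l is +9 — the shift increases by 1 each position. Letter i (0-indexed) is shifted by i+6, so successive shifts are 6, 7, 8, ….
Applying it to prize: p+6=v, r+7=y, i+8=q, z+9=i, e+10=o.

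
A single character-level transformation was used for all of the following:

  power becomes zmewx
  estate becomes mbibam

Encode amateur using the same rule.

zcmbiui

The output letters match the input read backwards, each shifted +8: power reversed is rewop. The word is reversed, then every letter is shifted forward by 8.
For amateur: reverse → ruetama; then shift: r+8=z, u+8=c, e+8=m, t+8=b, a+8=i, m+8=u, a+8=i.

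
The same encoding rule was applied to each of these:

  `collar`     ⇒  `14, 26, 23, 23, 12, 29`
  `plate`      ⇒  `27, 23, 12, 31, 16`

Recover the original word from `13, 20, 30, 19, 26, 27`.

c is letter #3 and maps to 14: an offset of 11. Each letter is replaced by its alphabet position (a=1..z=26) + 11.
Undoing it on 13, 20, 30, 19, 26, 27: 13→(13−11)÷1=2=b, 20→(20−11)÷1=9=i, 30→(30−11)÷1=19=s, 19→(19−11)÷1=8=h, 26→(26−11)÷1=15=o, 27→(27−11)÷1=16=p.

bishop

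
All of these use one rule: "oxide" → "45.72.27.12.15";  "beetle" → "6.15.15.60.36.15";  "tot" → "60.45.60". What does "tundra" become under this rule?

60.63.42.12.54.3

o(#15)→45 and x(#24)→72: differences scale by 3, so n = 3·pos + 0. With a=1..z=26, the number is 3·pos.
Applying it to tundra: t=20→60, u=21→63, n=14→42, d=4→12, r=18→54, a=1→3.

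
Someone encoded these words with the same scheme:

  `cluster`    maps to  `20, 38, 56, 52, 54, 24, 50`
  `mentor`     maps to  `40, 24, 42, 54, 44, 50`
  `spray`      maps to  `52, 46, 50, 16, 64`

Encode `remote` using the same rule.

50, 24, 40, 44, 54, 24

With a=1..z=26, the number is 2·pos + 14.
On remote: r=18→50, e=5→24, m=13→40, o=15→44, t=20→54, e=5→24.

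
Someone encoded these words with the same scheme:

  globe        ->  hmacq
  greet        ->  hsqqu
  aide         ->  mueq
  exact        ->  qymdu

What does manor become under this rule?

The shift depends on letter class: consonant g→h is +1, but vowel o→a is +12. The rule splits by letter class: vowels +12, consonants +1.
Applying it to manor: m(cons)+1=n, a(vowel)+12=m, n(cons)+1=o, o(vowel)+12=a, r(cons)+1=s.

nmoas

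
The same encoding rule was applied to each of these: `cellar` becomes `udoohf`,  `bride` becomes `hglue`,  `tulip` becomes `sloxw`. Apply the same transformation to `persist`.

The output letters match the input read backwards, each shifted +3: cellar reversed is rallec. The word is reversed, then every letter is shifted forward by 3.
For persist: reverse → tsisrep; then shift: t+3=w, s+3=v, i+3=l, s+3=v, r+3=u, e+3=h, p+3=s.

wvlvuhs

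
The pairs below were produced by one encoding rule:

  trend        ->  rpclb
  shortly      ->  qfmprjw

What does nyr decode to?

pat

Compare letters: t→r is +24, r→p is +24, e→c is +24 — a constant shift. This is a Caesar cipher with shift 24.
Decoding nyr: n−24=p, y−24=a, r−24=t.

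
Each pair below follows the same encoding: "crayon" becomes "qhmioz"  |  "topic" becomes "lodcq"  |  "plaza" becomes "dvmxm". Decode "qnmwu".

c(2)→q(16) and r(17)→h(7) fit y≡15x+12 (mod 26); the inverse of 15 mod 26 is 7. This is an affine cipher: with a=0,…,z=25, each position x becomes (15x+12) mod 26.
Undoing it on qnmwu: q(16)→7·(16−12)≡2=c; n(13)→7·(13−12)≡7=h; m(12)→7·(12−12)≡0=a; w(22)→7·(22−12)≡18=s; u(20)→7·(20−12)≡4=e (all mod 26).

chase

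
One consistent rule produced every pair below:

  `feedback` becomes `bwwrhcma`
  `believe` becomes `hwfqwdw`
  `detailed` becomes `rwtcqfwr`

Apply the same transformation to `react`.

f(5)→b(1) and e(4)→w(22) fit y≡5x+2 (mod 26); the inverse of 5 mod 26 is 21. Treating letters as 0–25, the rule is x ↦ 5x + 2 (mod 26).
On react: r(17)→5·17+2≡9=j; e(4)→5·4+2≡22=w; a(0)→5·0+2≡2=c; c(2)→5·2+2≡12=m; t(19)→5·19+2≡19=t (all mod 26).

jwcmt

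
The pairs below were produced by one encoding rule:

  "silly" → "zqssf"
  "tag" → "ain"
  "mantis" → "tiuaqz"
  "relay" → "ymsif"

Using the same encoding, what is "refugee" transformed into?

The rule splits by letter class: vowels +8, consonants +7.
On refugee: r(cons)+7=y, e(vowel)+8=m, f(cons)+7=m, u(vowel)+8=c, g(cons)+7=n, e(vowel)+8=m, e(vowel)+8=m.

ymmcnmm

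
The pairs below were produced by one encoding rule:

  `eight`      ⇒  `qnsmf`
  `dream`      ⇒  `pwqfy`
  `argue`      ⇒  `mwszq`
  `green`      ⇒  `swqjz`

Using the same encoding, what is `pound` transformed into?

btgsp

A repeating key of period 2 is used — shifts +12, +5 over and over.
For pound: p+12=b, o+5=t, u+12=g, n+5=s, d+12=p.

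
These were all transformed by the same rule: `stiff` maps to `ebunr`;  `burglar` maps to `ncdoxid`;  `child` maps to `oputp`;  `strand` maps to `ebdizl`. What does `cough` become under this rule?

Shifts by position in stiff: pos 0: s→e (+12), pos 1: t→b (+8), pos 2: i→u (+12), pos 3: f→n (+8) — repeating every 2. The shifts repeat in a cycle of length 2: positions 0,1,… shift by +12, +8, then the pattern repeats.
Applying it to cough: c+12=o, o+8=w, u+12=g, g+8=o, h+12=t.

owgot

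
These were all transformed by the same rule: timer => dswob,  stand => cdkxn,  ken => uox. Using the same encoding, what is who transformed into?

Compare letters: t→d is +10, i→s is +10, m→w is +10 — a constant shift. Each letter is shifted forward by 10 in the alphabet (a Caesar shift of +10).
On who: w+10=g, h+10=r, o+10=y.

gry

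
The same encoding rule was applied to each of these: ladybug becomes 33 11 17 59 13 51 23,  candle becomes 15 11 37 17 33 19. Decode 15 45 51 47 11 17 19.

crusade

l(#12)→33 and a(#1)→11: differences scale by 2, so n = 2·pos + 9. Each letter becomes 2×(its alphabet position, a=1..z=26) + 9.
Reversing it on 15 45 51 47 11 17 19: 15→(15−9)÷2=3=c, 45→(45−9)÷2=18=r, 51→(51−9)÷2=21=u, 47→(47−9)÷2=19=s, 11→(11−9)÷2=1=a, 17→(17−9)÷2=4=d, 19→(19−9)÷2=5=e.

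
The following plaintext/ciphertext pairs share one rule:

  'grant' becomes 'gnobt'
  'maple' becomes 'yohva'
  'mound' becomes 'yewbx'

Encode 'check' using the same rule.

ujaus

g(6)→g(6) and r(17)→n(13) fit y≡3x+14 (mod 26); the inverse of 3 mod 26 is 9. Each letter's alphabet position (a=0..z=25) is mapped through 3·x+14 mod 26 — an affine cipher.
Applying it to check: c(2)→3·2+14≡20=u; h(7)→3·7+14≡9=j; e(4)→3·4+14≡0=a; c(2)→3·2+14≡20=u; k(10)→3·10+14≡18=s (all mod 26).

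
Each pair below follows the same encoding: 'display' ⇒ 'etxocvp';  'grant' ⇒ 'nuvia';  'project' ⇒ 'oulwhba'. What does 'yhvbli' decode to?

d(3)→e(4) and i(8)→t(19) fit y≡3x+21 (mod 26); the inverse of 3 mod 26 is 9. This is an affine cipher: with a=0,…,z=25, each position x becomes (3x+21) mod 26.
Undoing it on yhvbli: y(24)→9·(24−21)≡1=b; h(7)→9·(7−21)≡4=e; v(21)→9·(21−21)≡0=a; b(1)→9·(1−21)≡2=c; l(11)→9·(11−21)≡14=o; i(8)→9·(8−21)≡13=n (all mod 26).

beacon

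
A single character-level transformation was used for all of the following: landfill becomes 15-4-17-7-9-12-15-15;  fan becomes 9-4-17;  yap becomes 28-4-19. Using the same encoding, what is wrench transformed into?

l is letter #12 and maps to 15: an offset of 3. Each letter is replaced by its alphabet position (a=1..z=26) + 3.
On wrench: w=23→26, r=18→21, e=5→8, n=14→17, c=3→6, h=8→11.

26-21-8-17-6-11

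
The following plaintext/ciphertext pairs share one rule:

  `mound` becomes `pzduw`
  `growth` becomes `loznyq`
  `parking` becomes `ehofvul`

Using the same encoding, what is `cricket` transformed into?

rovrfby

m(12)→p(15) and o(14)→z(25) fit y≡5x+7 (mod 26); the inverse of 5 mod 26 is 21. This is an affine cipher: with a=0,…,z=25, each position x becomes (5x+7) mod 26.
For cricket: c(2)→5·2+7≡17=r; r(17)→5·17+7≡14=o; i(8)→5·8+7≡21=v; c(2)→5·2+7≡17=r; k(10)→5·10+7≡5=f; e(4)→5·4+7≡1=b; t(19)→5·19+7≡24=y (all mod 26).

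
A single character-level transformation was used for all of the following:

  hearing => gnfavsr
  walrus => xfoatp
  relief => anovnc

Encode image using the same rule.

vdfrn

h(7)→g(6) and e(4)→n(13) fit y≡15x+5 (mod 26); the inverse of 15 mod 26 is 7. Each letter's alphabet position (a=0..z=25) is mapped through 15·x+5 mod 26 — an affine cipher.
Applying it to image: i(8)→15·8+5≡21=v; m(12)→15·12+5≡3=d; a(0)→15·0+5≡5=f; g(6)→15·6+5≡17=r; e(4)→15·4+5≡13=n (all mod 26).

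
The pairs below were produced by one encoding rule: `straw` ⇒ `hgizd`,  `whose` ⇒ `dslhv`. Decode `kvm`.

pen

Each pair mirrors across the alphabet (s↔h, t↔g, r↔i): positions sum to 25. This is the alphabet-reversal cipher (Atbash): a becomes z, b becomes y, etc.
Decoding kvm: k↔p, v↔e, m↔n.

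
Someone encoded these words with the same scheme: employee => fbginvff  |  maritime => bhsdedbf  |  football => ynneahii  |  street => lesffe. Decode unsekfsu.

northern

e(4)→f(5) and m(12)→b(1) fit y≡19x+7 (mod 26); the inverse of 19 mod 26 is 11. Treating letters as 0–25, the rule is x ↦ 19x + 7 (mod 26).
Decoding unsekfsu: u(20)→11·(20−7)≡13=n; n(13)→11·(13−7)≡14=o; s(18)→11·(18−7)≡17=r; e(4)→11·(4−7)≡19=t; k(10)→11·(10−7)≡7=h; f(5)→11·(5−7)≡4=e; s(18)→11·(18−7)≡17=r; u(20)→11·(20−7)≡13=n (all mod 26).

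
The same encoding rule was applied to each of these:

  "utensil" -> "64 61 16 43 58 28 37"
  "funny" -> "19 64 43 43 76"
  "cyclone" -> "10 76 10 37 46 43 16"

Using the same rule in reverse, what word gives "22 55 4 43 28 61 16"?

u(#21)→64 and t(#20)→61: differences scale by 3, so n = 3·pos + 1. The formula is n = 3×(alphabet index, a=1) + 1.
Decoding 22 55 4 43 28 61 16: 22→(22−1)÷3=7=g, 55→(55−1)÷3=18=r, 4→(4−1)÷3=1=a, 43→(43−1)÷3=14=n, 28→(28−1)÷3=9=i, 61→(61−1)÷3=20=t, 16→(16−1)÷3=5=e.

granite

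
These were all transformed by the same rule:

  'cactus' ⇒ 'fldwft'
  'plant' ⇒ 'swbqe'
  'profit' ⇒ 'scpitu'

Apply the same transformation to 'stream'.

Shifts by position in cactus: pos 0: c→f (+3), pos 1: a→l (+11), pos 2: c→d (+1), pos 3: t→w (+3), pos 4: u→f (+11), pos 5: s→t (+1) — repeating every 3. A repeating key of period 3 is used — shifts +3, +11, +1 over and over.
On stream: s+3=v, t+11=e, r+1=s, e+3=h, a+11=l, m+1=n.

veshln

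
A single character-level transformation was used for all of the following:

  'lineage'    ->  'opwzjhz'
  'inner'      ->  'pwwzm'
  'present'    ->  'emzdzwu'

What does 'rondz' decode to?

l(11)→o(14) and i(8)→p(15) fit y≡17x+9 (mod 26); the inverse of 17 mod 26 is 23. Each letter's alphabet position (a=0..z=25) is mapped through 17·x+9 mod 26 — an affine cipher.
Reversing it on rondz: r(17)→23·(17−9)≡2=c; o(14)→23·(14−9)≡11=l; n(13)→23·(13−9)≡14=o; d(3)→23·(3−9)≡18=s; z(25)→23·(25−9)≡4=e (all mod 26).

close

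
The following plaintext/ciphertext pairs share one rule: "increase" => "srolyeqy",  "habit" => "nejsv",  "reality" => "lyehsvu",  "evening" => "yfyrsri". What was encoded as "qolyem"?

i(8)→s(18) and n(13)→r(17) fit y≡5x+4 (mod 26); the inverse of 5 mod 26 is 21. This is an affine cipher: with a=0,…,z=25, each position x becomes (5x+4) mod 26.
Reversing it on qolyem: q(16)→21·(16−4)≡18=s; o(14)→21·(14−4)≡2=c; l(11)→21·(11−4)≡17=r; y(24)→21·(24−4)≡4=e; e(4)→21·(4−4)≡0=a; m(12)→21·(12−4)≡12=m (all mod 26).

scream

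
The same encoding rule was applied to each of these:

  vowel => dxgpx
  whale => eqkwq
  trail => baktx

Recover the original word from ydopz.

Letter i (0-indexed) is shifted by i+8, so successive shifts are 8, 9, 10, ….
Reversing it on ydopz: y−8=q, d−9=u, o−10=e, p−11=e, z−12=n.

queen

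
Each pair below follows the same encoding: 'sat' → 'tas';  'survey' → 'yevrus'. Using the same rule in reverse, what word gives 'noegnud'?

The output letters match the input read backwards: sat reversed is tas. It's just the letters in reverse order.
Undoing it on noegnud: then reverse → dungeon.

dungeon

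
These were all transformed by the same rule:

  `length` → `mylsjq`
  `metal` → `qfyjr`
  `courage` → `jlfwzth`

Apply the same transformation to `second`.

isthjx

Read the word backwards and shift each letter +5.
On second: reverse → dnoces; then shift: d+5=i, n+5=s, o+5=t, c+5=h, e+5=j, s+5=x.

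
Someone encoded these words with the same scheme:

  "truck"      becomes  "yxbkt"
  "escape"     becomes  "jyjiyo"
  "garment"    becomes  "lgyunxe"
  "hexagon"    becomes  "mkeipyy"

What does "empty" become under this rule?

In truck: t→y is +5, r→x is +6, u→b is +7, c→k is +8 — the shift increases by 1 each position. Letter i (0-indexed) is shifted by i+5, so successive shifts are 5, 6, 7, ….
On empty: e+5=j, m+6=s, p+7=w, t+8=b, y+9=h.

jswbh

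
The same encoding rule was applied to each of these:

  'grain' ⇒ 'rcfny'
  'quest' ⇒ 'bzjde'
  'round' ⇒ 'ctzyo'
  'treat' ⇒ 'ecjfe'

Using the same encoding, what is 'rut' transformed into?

The rule splits by letter class: vowels +5, consonants +11.
Applying it to rut: r(cons)+11=c, u(vowel)+5=z, t(cons)+11=e.

cze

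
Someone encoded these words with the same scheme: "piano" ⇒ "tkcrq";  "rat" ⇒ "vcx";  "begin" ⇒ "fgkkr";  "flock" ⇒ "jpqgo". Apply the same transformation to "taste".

xcwxg

The shift depends on letter class: consonant p→t is +4, but vowel i→k is +2. Vowels shift forward by 2 and consonants shift forward by 4.
On taste: t(cons)+4=x, a(vowel)+2=c, s(cons)+4=w, t(cons)+4=x, e(vowel)+2=g.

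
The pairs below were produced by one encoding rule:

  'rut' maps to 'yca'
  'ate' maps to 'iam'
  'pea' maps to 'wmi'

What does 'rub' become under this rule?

The shift depends on letter class: consonant r→y is +7, but vowel u→c is +8. Vowels shift forward by 8 and consonants shift forward by 7.
Applying it to rub: r(cons)+7=y, u(vowel)+8=c, b(cons)+7=i.

yci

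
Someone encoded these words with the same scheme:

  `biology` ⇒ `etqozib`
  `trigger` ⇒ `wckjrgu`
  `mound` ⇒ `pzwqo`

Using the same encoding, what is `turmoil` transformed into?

wftpzko

Shifts by position in biology: pos 0: b→e (+3), pos 1: i→t (+11), pos 2: o→q (+2), pos 3: l→o (+3), pos 4: o→z (+11), pos 5: g→i (+2) — repeating every 3. A repeating key of period 3 is used — shifts +3, +11, +2 over and over.
For turmoil: t+3=w, u+11=f, r+2=t, m+3=p, o+11=z, i+2=k, l+3=o.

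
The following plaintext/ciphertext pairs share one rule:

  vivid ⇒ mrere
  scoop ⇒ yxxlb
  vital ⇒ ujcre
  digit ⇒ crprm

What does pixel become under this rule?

ungry

Read the word backwards and shift each letter +9.
For pixel: reverse → lexip; then shift: l+9=u, e+9=n, x+9=g, i+9=r, p+9=y.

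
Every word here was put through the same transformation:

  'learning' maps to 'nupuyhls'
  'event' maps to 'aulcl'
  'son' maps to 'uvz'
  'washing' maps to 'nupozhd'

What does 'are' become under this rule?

lyh

The output letters match the input read backwards, each shifted +7: learning reversed is gninrael. The word is reversed, then every letter is shifted forward by 7.
Applying it to are: reverse → era; then shift: e+7=l, r+7=y, a+7=h.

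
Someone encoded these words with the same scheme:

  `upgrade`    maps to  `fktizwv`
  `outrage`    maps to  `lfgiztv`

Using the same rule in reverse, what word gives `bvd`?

yew

Each pair mirrors across the alphabet (u↔f, p↔k, g↔t): positions sum to 25. Letters are reflected about the middle of the alphabet (position → 25−position): Atbash.
Reversing it on bvd: b↔y, v↔e, d↔w.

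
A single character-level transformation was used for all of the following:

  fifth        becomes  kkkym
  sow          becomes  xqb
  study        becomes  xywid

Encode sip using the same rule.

xku

The shift depends on letter class: consonant f→k is +5, but vowel i→k is +2. The rule splits by letter class: vowels +2, consonants +5.
For sip: s(cons)+5=x, i(vowel)+2=k, p(cons)+5=u.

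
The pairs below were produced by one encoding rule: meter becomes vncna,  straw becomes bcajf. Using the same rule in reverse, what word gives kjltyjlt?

backpack

Compare letters: m→v is +9, e→n is +9, t→c is +9 — a constant shift. It's a constant shift of +9 (ROT9).
Reversing it on kjltyjlt: k−9=b, j−9=a, l−9=c, t−9=k, y−9=p, j−9=a, l−9=c, t−9=k.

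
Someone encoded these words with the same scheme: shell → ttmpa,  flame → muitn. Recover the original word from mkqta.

slice

The output letters match the input read backwards, each shifted +8: shell reversed is llehs. Read the word backwards and shift each letter +8.
Undoing it on mkqta: shift back: m−8=e, k−8=c, q−8=i, t−8=l, a−8=s → ecils; then reverse → slice.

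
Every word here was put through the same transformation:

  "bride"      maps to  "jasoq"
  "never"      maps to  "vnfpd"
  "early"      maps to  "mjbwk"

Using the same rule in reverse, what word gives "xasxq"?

prime

In bride: b→j is +8, r→a is +9, i→s is +10, d→o is +11 — the shift increases by 1 each position. Letter i (0-indexed) is shifted by i+8, so successive shifts are 8, 9, 10, ….
Undoing it on xasxq: x−8=p, a−9=r, s−10=i, x−11=m, q−12=e.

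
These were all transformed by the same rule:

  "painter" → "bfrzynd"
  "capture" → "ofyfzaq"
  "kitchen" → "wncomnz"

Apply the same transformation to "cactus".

oflfzb

The shifts repeat in a cycle of length 3: positions 0,1,… shift by +12, +5, +9, then the pattern repeats.
On cactus: c+12=o, a+5=f, c+9=l, t+12=f, u+5=z, s+9=b.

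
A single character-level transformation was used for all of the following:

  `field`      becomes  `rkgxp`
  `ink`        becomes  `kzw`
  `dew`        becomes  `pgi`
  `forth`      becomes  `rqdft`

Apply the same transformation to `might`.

The shift depends on letter class: consonant f→r is +12, but vowel i→k is +2. Vowels shift forward by 2 and consonants shift forward by 12.
For might: m(cons)+12=y, i(vowel)+2=k, g(cons)+12=s, h(cons)+12=t, t(cons)+12=f.

ykstf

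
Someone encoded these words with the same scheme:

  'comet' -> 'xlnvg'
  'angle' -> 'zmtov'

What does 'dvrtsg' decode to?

Each pair mirrors across the alphabet (c↔x, o↔l, m↔n): positions sum to 25. Each letter is replaced by its mirror in the alphabet: a↔z, b↔y, c↔x, and so on (the Atbash cipher).
Decoding dvrtsg: d↔w, v↔e, r↔i, t↔g, s↔h, g↔t.

weight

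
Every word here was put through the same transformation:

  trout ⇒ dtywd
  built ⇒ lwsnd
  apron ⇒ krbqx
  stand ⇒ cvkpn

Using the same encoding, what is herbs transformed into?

Shifts by position in trout: pos 0: t→d (+10), pos 1: r→t (+2), pos 2: o→y (+10), pos 3: u→w (+2) — repeating every 2. A repeating key of period 2 is used — shifts +10, +2 over and over.
For herbs: h+10=r, e+2=g, r+10=b, b+2=d, s+10=c.

rgbdc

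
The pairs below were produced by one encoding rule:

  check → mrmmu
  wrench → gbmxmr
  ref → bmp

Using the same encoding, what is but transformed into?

The shift depends on letter class: consonant c→m is +10, but vowel e→m is +8. Two shifts are in play — +8 for a/e/i/o/u, +10 for every other letter.
Applying it to but: b(cons)+10=l, u(vowel)+8=c, t(cons)+10=d.

lcd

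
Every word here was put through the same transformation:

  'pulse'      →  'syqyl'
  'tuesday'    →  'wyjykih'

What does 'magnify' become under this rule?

In pulse: p→s is +3, u→y is +4, l→q is +5, s→y is +6 — the shift increases by 1 each position. Letter i (0-indexed) is shifted by i+3, so successive shifts are 3, 4, 5, ….
On magnify: m+3=p, a+4=e, g+5=l, n+6=t, i+7=p, f+8=n, y+9=h.

peltpnh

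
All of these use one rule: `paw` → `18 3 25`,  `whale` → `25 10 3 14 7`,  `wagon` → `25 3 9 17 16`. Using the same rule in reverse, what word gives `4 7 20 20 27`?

berry

Letters become their 1-based position plus 2 (so a→3, b→4, …).
Undoing it on 4 7 20 20 27: 4→(4−2)÷1=2=b, 7→(7−2)÷1=5=e, 20→(20−2)÷1=18=r, 20→(20−2)÷1=18=r, 27→(27−2)÷1=25=y.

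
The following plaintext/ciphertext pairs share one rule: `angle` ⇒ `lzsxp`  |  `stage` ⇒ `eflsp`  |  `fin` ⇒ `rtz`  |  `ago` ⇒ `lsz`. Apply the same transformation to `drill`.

pdtxx

The rule splits by letter class: vowels +11, consonants +12.
Applying it to drill: d(cons)+12=p, r(cons)+12=d, i(vowel)+11=t, l(cons)+12=x, l(cons)+12=x.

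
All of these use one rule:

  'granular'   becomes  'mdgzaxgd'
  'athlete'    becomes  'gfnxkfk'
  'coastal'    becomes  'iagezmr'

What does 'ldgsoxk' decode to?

fragile

Shifts by position in granular: pos 0: g→m (+6), pos 1: r→d (+12), pos 2: a→g (+6), pos 3: n→z (+12) — repeating every 2. A repeating key of period 2 is used — shifts +6, +12 over and over.
Reversing it on ldgsoxk: l−6=f, d−12=r, g−6=a, s−12=g, o−6=i, x−12=l, k−6=e.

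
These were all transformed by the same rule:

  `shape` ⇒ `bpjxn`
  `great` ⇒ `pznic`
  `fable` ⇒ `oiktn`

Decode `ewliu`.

vocal

Shifts by position in shape: pos 0: s→b (+9), pos 1: h→p (+8), pos 2: a→j (+9), pos 3: p→x (+8) — repeating every 2. It's a Vigenère-style cipher with numeric key [9,8]: position i shifts by key[i mod 2].
Decoding ewliu: e−9=v, w−8=o, l−9=c, i−8=a, u−9=l.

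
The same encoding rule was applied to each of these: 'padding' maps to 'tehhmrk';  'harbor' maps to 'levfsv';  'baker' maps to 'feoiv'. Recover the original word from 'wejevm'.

safari

Compare letters: p→t is +4, a→e is +4, d→h is +4 — a constant shift. Every letter moves 4 places later in the alphabet, wrapping around z→a.
Decoding wejevm: w−4=s, e−4=a, j−4=f, e−4=a, v−4=r, m−4=i.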